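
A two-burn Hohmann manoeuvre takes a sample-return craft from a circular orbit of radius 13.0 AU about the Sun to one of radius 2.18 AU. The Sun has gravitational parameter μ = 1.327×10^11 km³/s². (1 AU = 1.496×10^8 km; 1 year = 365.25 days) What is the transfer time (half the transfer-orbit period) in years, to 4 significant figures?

t = 10.46 years

In km: r₁ = 13.0 × 1.496×10^8 = 1.9448×10^9 km; r₂ = 2.18 × 1.496×10^8 = 3.26128×10^8 km.
Semi-major axis of the transfer orbit: a_t = (1.9448×10^9 + 3.26128×10^8)/2 = 1.135464×10^9 km.
Half the transfer-orbit period gives t = π√(a_t³/μ) = 3.300×10^8 s.
Converting: 3.300×10^8 s ÷ 3.15576×10^7 s/year (365.25 × 86400) = 10.46 years.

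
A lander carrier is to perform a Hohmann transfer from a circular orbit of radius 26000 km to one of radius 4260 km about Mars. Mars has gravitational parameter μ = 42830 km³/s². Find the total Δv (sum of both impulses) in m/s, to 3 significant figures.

Semi-major axis of the transfer orbit: a_t = (26000 + 4260)/2 = 15130 km.
Circular speed at r₁: v₁ = √(μ/r₁) = √(42830/26000) = 1.28347 km/s.
Transfer-orbit speed at r₁ (vis-viva): v_a = √[μ(2/r₁ − 1/a_t)] = 0.681040 km/s.
First burn Δv₁ = |v_a − v₁| = 0.6024 km/s.
Circular speed at r₂: v₂ = √(μ/r₂) = 3.1708 km/s.
Transfer-orbit speed at r₂: v_p = √[μ(2/r₂ − 1/a_t)] = 4.1566 km/s.
Second burn Δv₂ = |v₂ − v_p| = 0.9858 km/s.
Total Δv = Δv₁ + Δv₂ = 1.588 km/s.

Δv = 1590 m/s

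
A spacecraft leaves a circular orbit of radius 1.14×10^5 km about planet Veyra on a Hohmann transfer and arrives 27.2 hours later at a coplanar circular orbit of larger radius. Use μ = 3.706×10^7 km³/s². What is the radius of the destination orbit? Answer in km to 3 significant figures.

r₂ = 5.46×10^5 km

Transfer time t = 27.2 hours = 97920 s, and t = π√(a_t³/μ).
So a_t = (μ t²/π²)^(1/3) = (3.706×10^7 × (97920)² / π²)^(1/3) = 3.3020×10^5 km.
Since a_t = (r₁ + r₂)/2, r₂ = 2a_t − r₁ = 2×3.3020×10^5 − 1.140×10^5 = 5.464×10^5 km.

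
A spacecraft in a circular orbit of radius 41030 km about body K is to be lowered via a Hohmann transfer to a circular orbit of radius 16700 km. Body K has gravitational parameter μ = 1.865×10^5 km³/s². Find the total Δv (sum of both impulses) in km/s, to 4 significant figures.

Semi-major axis of the transfer orbit: a_t = (41030 + 16700)/2 = 28865 km.
Circular speed at r₁: v₁ = √(μ/r₁) = √(1.865×10^5/41030) = 2.1320 km/s.
On the transfer ellipse at r₁, vis-viva gives v_a = √[μ(2/r₁ − 1/a_t)] = 1.6217 km/s.
First burn Δv₁ = |v_a − v₁| = 0.5103 km/s.
At r₂, v₂ = √(μ/r₂) = 3.3418 km/s.
Transfer-orbit speed at r₂: v_p = √[μ(2/r₂ − 1/a_t)] = 3.9842 km/s.
Second burn Δv₂ = |v₂ − v_p| = 0.6424 km/s.
Δv = Δv₁ + Δv₂ = 0.5103 + 0.6424 = 1.153 km/s.

Δv = 1.153 km/s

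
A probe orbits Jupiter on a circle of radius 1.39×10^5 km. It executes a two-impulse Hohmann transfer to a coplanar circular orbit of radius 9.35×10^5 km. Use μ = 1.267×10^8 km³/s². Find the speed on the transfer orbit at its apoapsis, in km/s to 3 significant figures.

v = 5.92 km/s

Transfer-ellipse semi-major axis a_t = (r₁ + r₂)/2 = (1.390×10^5 + 9.350×10^5)/2 = 5.370×10^5 km.
The apoapsis of the transfer ellipse is at r = 9.350×10^5 km.
Vis-viva: v = √[μ(2/r − 1/a_t)] = √[1.267×10^8 × (2/9.350×10^5 − 1/5.370×10^5)] = 5.922 km/s.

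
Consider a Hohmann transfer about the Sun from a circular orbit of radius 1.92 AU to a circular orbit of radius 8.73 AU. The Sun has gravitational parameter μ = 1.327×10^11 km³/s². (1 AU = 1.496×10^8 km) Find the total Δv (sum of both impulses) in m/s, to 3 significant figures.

Δv = 10100 m/s

In km: r₁ = 1.92 × 1.496×10^8 = 2.87232×10^8 km; r₂ = 8.73 × 1.496×10^8 = 1.306008×10^9 km.
Transfer-ellipse semi-major axis a_t = (r₁ + r₂)/2 = (2.87232×10^8 + 1.306008×10^9)/2 = 7.9662×10^8 km.
At r₁ the circular-orbit speed is v₁ = √(μ/r₁) = 21.494 km/s.
Transfer-orbit speed at r₁ (vis-viva): v_p = √[μ(2/r₁ − 1/a_t)] = 27.521 km/s.
First burn Δv₁ = |v_p − v₁| = 6.027 km/s.
Circular speed at r₂: v₂ = √(μ/r₂) = 10.08 km/s.
Transfer-orbit speed at r₂: v_a = √[μ(2/r₂ − 1/a_t)] = 6.053 km/s.
Second burn Δv₂ = |v₂ − v_a| = 4.027 km/s.
Total Δv = Δv₁ + Δv₂ = 10.05 km/s.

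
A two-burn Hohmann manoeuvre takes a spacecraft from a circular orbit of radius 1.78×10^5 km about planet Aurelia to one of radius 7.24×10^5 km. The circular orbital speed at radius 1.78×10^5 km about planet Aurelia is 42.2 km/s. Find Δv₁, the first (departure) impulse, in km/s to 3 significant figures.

From the circular-orbit relation v² = μ/r at r = 1.78×10^5 km: μ = v²r = (42.2)² × 1.78×10^5 = 3.16990×10^8 km³/s².
Transfer-ellipse semi-major axis a_t = (r₁ + r₂)/2 = (1.780×10^5 + 7.240×10^5)/2 = 4.510×10^5 km.
Circular speed at r = 1.780×10^5 km: v_c = √(μ/r) = 42.20 km/s.
Transfer-orbit speed at the same r (vis-viva, a = a_t): v_t = √[μ(2/r − 1/a_t)] = 53.47 km/s.
Δv₁ = |v_t − v_c| = |53.47 − 42.20| = 11.27 km/s.

Δv₁ = 11.3 km/s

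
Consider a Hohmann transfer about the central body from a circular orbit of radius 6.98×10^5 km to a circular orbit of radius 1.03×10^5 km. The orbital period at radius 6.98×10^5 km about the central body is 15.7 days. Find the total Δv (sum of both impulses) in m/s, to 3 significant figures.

From Kepler's third law T² = 4π²r³/μ at r = 6.98×10^5 km, T = 15.7 days = 15.7 × 86400 s = 1.35648×10^6 s: μ = 4π²r³/T² = 7.29624×10^6 km³/s².
Transfer-ellipse semi-major axis a_t = (r₁ + r₂)/2 = (6.980×10^5 + 1.030×10^5)/2 = 4.005×10^5 km.
Circular speed at r₁: v₁ = √(μ/r₁) = √(7.29624×10^6/6.980×10^5) = 3.2331 km/s.
On the transfer ellipse at r₁, vis-viva gives v_a = √[μ(2/r₁ − 1/a_t)] = 1.6396 km/s.
First burn Δv₁ = |v_a − v₁| = 1.5935 km/s.
Circular speed at r₂: v₂ = √(μ/r₂) = 8.41649 km/s.
Transfer-orbit speed at r₂: v_p = √[μ(2/r₂ − 1/a_t)] = 11.1111 km/s.
Second burn Δv₂ = |v₂ − v_p| = 2.6946 km/s.
Total Δv = Δv₁ + Δv₂ = 4.288 km/s.

Δv = 4290 m/s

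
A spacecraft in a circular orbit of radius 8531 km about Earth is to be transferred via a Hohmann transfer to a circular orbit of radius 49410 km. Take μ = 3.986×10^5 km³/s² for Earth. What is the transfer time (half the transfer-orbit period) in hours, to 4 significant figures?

t = 6.816 hours

Semi-major axis of the transfer orbit: a_t = (8531 + 49410)/2 = 28970.5 km.
Transfer time t = π√(a_t³/μ) = π√((28970.5)³ / 3.986×10^5) = 24537 s.
Converting: 24537 s ÷ 3600 s/hour = 6.816 hours.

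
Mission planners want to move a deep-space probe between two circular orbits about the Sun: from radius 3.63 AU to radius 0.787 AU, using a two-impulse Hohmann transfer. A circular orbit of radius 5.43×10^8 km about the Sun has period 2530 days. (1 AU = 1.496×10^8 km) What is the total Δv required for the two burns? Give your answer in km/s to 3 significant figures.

From Kepler's third law T² = 4π²r³/μ at r = 5.43×10^8 km, T = 2530 days = 2530 × 86400 s = 2.18592×10^8 s: μ = 4π²r³/T² = 1.32279×10^11 km³/s².
In km: r₁ = 3.63 × 1.496×10^8 = 5.43048×10^8 km; r₂ = 0.787 × 1.496×10^8 = 1.177352×10^8 km.
Transfer-ellipse semi-major axis a_t = (r₁ + r₂)/2 = (5.43048×10^8 + 1.177352×10^8)/2 = 3.303916×10^8 km.
Circular speed at r₁: v₁ = √(μ/r₁) = √(1.32279×10^11/5.43048×10^8) = 15.607 km/s.
Transfer-orbit speed at r₁ (vis-viva equation): v_a = √[μ(2/r₁ − 1/a_t)] = 9.3168 km/s.
First burn Δv₁ = |v_a − v₁| = 6.290 km/s.
Circular speed at r₂: v₂ = √(μ/r₂) = 33.519 km/s.
Transfer-orbit speed at r₂: v_p = √[μ(2/r₂ − 1/a_t)] = 42.973 km/s.
Second burn Δv₂ = |v₂ − v_p| = 9.454 km/s.
Total Δv = Δv₁ + Δv₂ = 15.74 km/s.

Δv = 15.7 km/s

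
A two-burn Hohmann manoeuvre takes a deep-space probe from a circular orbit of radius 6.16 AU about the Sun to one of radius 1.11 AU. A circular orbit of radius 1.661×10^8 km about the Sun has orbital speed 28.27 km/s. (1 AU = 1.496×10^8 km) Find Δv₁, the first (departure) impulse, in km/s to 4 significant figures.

From the circular-orbit relation v² = μ/r at r = 1.661×10^8 km: μ = v²r = (28.27)² × 1.661×10^8 = 1.32746×10^11 km³/s².
In km: r₁ = 6.16 × 1.496×10^8 = 9.21536×10^8 km; r₂ = 1.11 × 1.496×10^8 = 1.66056×10^8 km.
Transfer-ellipse semi-major axis a_t = (r₁ + r₂)/2 = (9.21536×10^8 + 1.66056×10^8)/2 = 5.43796×10^8 km.
Circular speed at r = 9.21536×10^8 km: v_c = √(μ/r) = 12.002 km/s.
Transfer-orbit speed at the same r (vis-viva, a = a_t): v_t = √[μ(2/r − 1/a_t)] = 6.6323 km/s.
Δv₁ = |v_t − v_c| = |6.6323 − 12.002| = 5.370 km/s.

Δv₁ = 5.370 km/s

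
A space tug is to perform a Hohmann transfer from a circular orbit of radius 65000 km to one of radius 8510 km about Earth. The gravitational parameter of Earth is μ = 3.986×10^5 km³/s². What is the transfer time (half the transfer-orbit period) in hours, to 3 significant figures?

t = 9.74 hours

The Hohmann ellipse has a_t = (r₁ + r₂)/2 = 36755 km.
By Kepler's third law the transfer-orbit period is T = 2π√(a_t³/μ), so t = T/2 = 35060 s.
Converting: 35060 s ÷ 3600 s/hour = 9.74 hours.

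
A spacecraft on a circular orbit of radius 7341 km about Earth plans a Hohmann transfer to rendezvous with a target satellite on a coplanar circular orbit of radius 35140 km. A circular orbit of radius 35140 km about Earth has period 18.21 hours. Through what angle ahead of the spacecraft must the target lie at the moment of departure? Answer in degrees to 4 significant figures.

φ = 95.41°

From Kepler's third law T² = 4π²r³/μ at r = 35140 km, T = 18.21 hours = 18.21 × 3600 s = 65556 s: μ = 4π²r³/T² = 3.98603×10^5 km³/s².
Transfer-ellipse semi-major axis a_t = (r₁ + r₂)/2 = (7341 + 35140)/2 = 21240.5 km.
Transfer time t = π√(a_t³/μ) = 15404 s.
Target angular speed ω₂ = √(μ/r₂³) = 9.5845×10^-5 rad/s.
Angle swept by the target during transfer: ω₂·t = 1.4764 rad = 84.59°.
The spacecraft traverses 180° on the transfer ellipse, so the target must lead by 180° − 84.59° = 95.41°.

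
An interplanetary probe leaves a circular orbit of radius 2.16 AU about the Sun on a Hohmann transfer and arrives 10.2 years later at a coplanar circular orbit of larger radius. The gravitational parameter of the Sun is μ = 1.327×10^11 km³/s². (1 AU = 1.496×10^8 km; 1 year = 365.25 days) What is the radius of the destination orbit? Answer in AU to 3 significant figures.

In km: r₁ = 2.16 × 1.496×10^8 = 3.23136×10^8 km.
Transfer time t = 10.2 years × 365.25 × 86400 s = 3.2188752×10^8 s, and t = π√(a_t³/μ).
So a_t = (μ t²/π²)^(1/3) = (1.327×10^11 × (3.2188752×10^8)² / π²)^(1/3) = 1.1168×10^9 km.
Since a_t = (r₁ + r₂)/2, r₂ = 2a_t − r₁ = 2×1.1168×10^9 − 3.23136×10^8 = 1.910464×10^9 km.
In AU: r₂ = 1.910464×10^9 / 1.496×10^8 = 12.8 AU.

r₂ = 12.8 AU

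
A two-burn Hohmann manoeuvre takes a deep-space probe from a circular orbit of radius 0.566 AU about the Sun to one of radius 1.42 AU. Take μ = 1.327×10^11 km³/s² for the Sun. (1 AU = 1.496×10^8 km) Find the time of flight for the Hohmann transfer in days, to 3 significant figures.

In km: r₁ = 0.566 × 1.496×10^8 = 8.46736×10^7 km; r₂ = 1.42 × 1.496×10^8 = 2.12432×10^8 km.
Transfer-ellipse semi-major axis a_t = (r₁ + r₂)/2 = (8.46736×10^7 + 2.12432×10^8)/2 = 1.485528×10^8 km.
Transfer time t = π√(a_t³/μ) = π√((1.485528×10^8)³ / 1.327×10^11) = 1.561×10^7 s.
Converting: 1.561×10^7 s ÷ 86400 s/day = 181 days.

t = 181 days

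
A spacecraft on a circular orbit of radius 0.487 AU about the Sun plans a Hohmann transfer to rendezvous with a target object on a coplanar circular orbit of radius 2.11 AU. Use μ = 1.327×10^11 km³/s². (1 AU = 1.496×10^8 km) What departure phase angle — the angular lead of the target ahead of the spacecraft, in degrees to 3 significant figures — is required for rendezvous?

In km: r₁ = 0.487 × 1.496×10^8 = 7.28552×10^7 km; r₂ = 2.11 × 1.496×10^8 = 3.15656×10^8 km.
The Hohmann ellipse has a_t = (r₁ + r₂)/2 = 1.942556×10^8 km.
The half-period of the transfer ellipse is t = π√(a_t³/μ) = 2.33493×10^7 s.
The target's mean motion on its circular orbit is ω₂ = √(μ/r₂³) = 6.49553×10^-8 rad/s.
Angle swept by the target during transfer: ω₂·t = 1.5167 rad = 86.90°.
The spacecraft traverses 180° on the transfer ellipse, so the target must lead by 180° − 86.90° = 93.1°.

φ = 93.1°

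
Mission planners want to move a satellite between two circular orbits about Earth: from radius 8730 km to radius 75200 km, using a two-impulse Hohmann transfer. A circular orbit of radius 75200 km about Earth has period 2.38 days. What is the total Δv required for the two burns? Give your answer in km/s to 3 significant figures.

Δv = 3.53 km/s

From Kepler's third law T² = 4π²r³/μ at r = 75200 km, T = 2.38 days = 2.38 × 86400 s = 2.05632×10^5 s: μ = 4π²r³/T² = 3.97038×10^5 km³/s².
Semi-major axis of the transfer orbit: a_t = (8730 + 75200)/2 = 41965 km.
At r₁ the circular-orbit speed is v₁ = √(μ/r₁) = 6.744 km/s.
Transfer-orbit speed at r₁ (vis-viva equation): v_p = √[μ(2/r₁ − 1/a_t)] = 9.028 km/s.
First burn Δv₁ = |v_p − v₁| = 2.284 km/s.
Circular speed at r₂: v₂ = √(μ/r₂) = 2.298 km/s.
Transfer-orbit speed at r₂: v_a = √[μ(2/r₂ − 1/a_t)] = 1.048 km/s.
Second burn Δv₂ = |v₂ − v_a| = 1.250 km/s.
Δv = Δv₁ + Δv₂ = 2.284 + 1.250 = 3.534 km/s.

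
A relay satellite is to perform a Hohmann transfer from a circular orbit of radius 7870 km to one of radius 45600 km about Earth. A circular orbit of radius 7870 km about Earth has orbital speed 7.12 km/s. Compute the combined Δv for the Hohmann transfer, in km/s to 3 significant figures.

From the circular-orbit relation v² = μ/r at r = 7870 km: μ = v²r = (7.12)² × 7870 = 3.98965×10^5 km³/s².
The Hohmann ellipse has a_t = (r₁ + r₂)/2 = 26735 km.
Circular speed at r₁: v₁ = √(μ/r₁) = √(3.98965×10^5/7870) = 7.120 km/s.
On the transfer ellipse at r₁, v² = μ(2/r − 1/a) gives v_p = √[μ(2/r₁ − 1/a_t)] = 9.299 km/s.
First burn Δv₁ = |v_p − v₁| = 2.179 km/s.
Circular speed at r₂: v₂ = √(μ/r₂) = 2.958 km/s.
Transfer-orbit speed at r₂: v_a = √[μ(2/r₂ − 1/a_t)] = 1.605 km/s.
Second burn Δv₂ = |v₂ − v_a| = 1.353 km/s.
Δv = Δv₁ + Δv₂ = 2.179 + 1.353 = 3.532 km/s.

Δv = 3.53 km/s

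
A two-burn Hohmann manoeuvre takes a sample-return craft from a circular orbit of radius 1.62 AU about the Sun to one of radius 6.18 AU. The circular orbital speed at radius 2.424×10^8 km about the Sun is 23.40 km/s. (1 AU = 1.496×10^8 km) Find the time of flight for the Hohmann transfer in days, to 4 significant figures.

From the circular-orbit relation v² = μ/r at r = 2.424×10^8 km: μ = v²r = (23.40)² × 2.424×10^8 = 1.32729×10^11 km³/s².
In km: r₁ = 1.62 × 1.496×10^8 = 2.42352×10^8 km; r₂ = 6.18 × 1.496×10^8 = 9.24528×10^8 km.
Semi-major axis of the transfer orbit: a_t = (2.42352×10^8 + 9.24528×10^8)/2 = 5.8344×10^8 km.
Half the transfer-orbit period gives t = π√(a_t³/μ) = 1.21524×10^8 s.
Converting: 1.21524×10^8 s ÷ 86400 s/day = 1407 days.

t = 1407 days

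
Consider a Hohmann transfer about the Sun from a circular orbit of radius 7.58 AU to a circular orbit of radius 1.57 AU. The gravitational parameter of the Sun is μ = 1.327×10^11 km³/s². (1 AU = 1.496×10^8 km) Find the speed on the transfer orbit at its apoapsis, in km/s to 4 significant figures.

v = 6.337 km/s

In km: r₁ = 7.58 × 1.496×10^8 = 1.133968×10^9 km; r₂ = 1.57 × 1.496×10^8 = 2.34872×10^8 km.
The Hohmann ellipse has a_t = (r₁ + r₂)/2 = 6.8442×10^8 km.
At apoapsis, r = 1.133968×10^9 km.
From the vis-viva equation, v = √[μ(2/r − 1/a_t)] = 6.337 km/s.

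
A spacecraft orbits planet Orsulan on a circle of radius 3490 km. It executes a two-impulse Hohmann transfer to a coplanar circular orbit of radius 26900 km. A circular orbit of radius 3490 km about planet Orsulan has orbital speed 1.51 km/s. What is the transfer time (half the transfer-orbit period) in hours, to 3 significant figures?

From the circular-orbit relation v² = μ/r at r = 3490 km: μ = v²r = (1.51)² × 3490 = 7957.55 km³/s².
Transfer-ellipse semi-major axis a_t = (r₁ + r₂)/2 = (3490 + 26900)/2 = 15195 km.
By Kepler's third law the transfer-orbit period is T = 2π√(a_t³/μ), so t = T/2 = 65960 s.
Converting: 65960 s ÷ 3600 s/hour = 18.3 hours.

t = 18.3 hours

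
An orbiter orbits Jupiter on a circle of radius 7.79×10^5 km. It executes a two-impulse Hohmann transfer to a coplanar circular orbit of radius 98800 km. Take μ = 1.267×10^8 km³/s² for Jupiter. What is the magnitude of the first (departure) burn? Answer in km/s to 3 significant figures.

Δv₁ = 6.70 km/s

The Hohmann ellipse has a_t = (r₁ + r₂)/2 = 4.389×10^5 km.
Circular speed at r = 7.790×10^5 km: v_c = √(μ/r) = 12.753 km/s.
Vis-viva on the transfer ellipse at r = 7.790×10^5 km gives v_t = √[μ(2/r − 1/a_t)] = 6.0508 km/s.
Δv₁ = |v_t − v_c| = |6.0508 − 12.753| = 6.702 km/s.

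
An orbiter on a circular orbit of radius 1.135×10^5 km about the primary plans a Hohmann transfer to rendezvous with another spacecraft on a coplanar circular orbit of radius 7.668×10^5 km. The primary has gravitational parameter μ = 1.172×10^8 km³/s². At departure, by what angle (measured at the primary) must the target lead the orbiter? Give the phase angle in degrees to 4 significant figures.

φ = 101.7°

The Hohmann ellipse has a_t = (r₁ + r₂)/2 = 4.4015×10^5 km.
The half-period of the transfer ellipse is t = π√(a_t³/μ) = 84739.7 s.
The target's mean motion on its circular orbit is ω₂ = √(μ/r₂³) = 1.61228×10^-5 rad/s.
Angle swept by the target during transfer: ω₂·t = 1.3662 rad = 78.28°.
Arrival is 180° from departure on the ellipse, so φ = 180° − 78.28° = 101.7°.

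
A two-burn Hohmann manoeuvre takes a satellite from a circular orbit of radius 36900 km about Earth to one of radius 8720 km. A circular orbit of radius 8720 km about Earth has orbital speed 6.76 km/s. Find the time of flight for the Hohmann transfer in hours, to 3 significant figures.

t = 4.76 hours

From the circular-orbit relation v² = μ/r at r = 8720 km: μ = v²r = (6.76)² × 8720 = 3.98483×10^5 km³/s².
The Hohmann ellipse has a_t = (r₁ + r₂)/2 = 22810 km.
Half the transfer-orbit period gives t = π√(a_t³/μ) = 17140 s.
Converting: 17140 s ÷ 3600 s/hour = 4.76 hours.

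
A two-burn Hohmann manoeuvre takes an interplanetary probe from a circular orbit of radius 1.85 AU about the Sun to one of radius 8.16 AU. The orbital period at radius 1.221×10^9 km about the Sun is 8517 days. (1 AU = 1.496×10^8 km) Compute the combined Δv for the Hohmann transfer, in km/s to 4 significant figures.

From Kepler's third law T² = 4π²r³/μ at r = 1.221×10^9 km, T = 8517 days = 8517 × 86400 s = 7.358688×10^8 s: μ = 4π²r³/T² = 1.32711×10^11 km³/s².
In km: r₁ = 1.85 × 1.496×10^8 = 2.7676×10^8 km; r₂ = 8.16 × 1.496×10^8 = 1.220736×10^9 km.
The Hohmann ellipse has a_t = (r₁ + r₂)/2 = 7.48748×10^8 km.
Circular speed at r₁: v₁ = √(μ/r₁) = √(1.32711×10^11/2.7676×10^8) = 21.8978 km/s.
On the transfer ellipse at r₁, vis-viva equation gives v_p = √[μ(2/r₁ − 1/a_t)] = 27.9605 km/s.
First burn Δv₁ = |v_p − v₁| = 6.063 km/s.
Circular speed at r₂: v₂ = √(μ/r₂) = 10.427 km/s.
Transfer-orbit speed at r₂: v_a = √[μ(2/r₂ − 1/a_t)] = 6.3391 km/s.
Second burn Δv₂ = |v₂ − v_a| = 4.088 km/s.
Total Δv = Δv₁ + Δv₂ = 10.15 km/s.

Δv = 10.15 km/s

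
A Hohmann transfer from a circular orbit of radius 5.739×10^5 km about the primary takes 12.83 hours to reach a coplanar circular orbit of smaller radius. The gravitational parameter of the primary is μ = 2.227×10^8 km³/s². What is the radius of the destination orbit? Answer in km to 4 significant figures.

r₂ = 1.536×10^5 km

Transfer time t = 12.83 hours = 46188 s, and t = π√(a_t³/μ).
So a_t = (μ t²/π²)^(1/3) = (2.227×10^8 × (46188)² / π²)^(1/3) = 3.6377×10^5 km.
Since a_t = (r₁ + r₂)/2, r₂ = 2a_t − r₁ = 2×3.6377×10^5 − 5.739×10^5 = 1.5364×10^5 km.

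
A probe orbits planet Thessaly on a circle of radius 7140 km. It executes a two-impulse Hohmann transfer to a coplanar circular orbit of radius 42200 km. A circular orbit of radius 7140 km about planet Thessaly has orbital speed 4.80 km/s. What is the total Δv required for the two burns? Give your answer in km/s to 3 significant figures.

From the circular-orbit relation v² = μ/r at r = 7140 km: μ = v²r = (4.80)² × 7140 = 1.64506×10^5 km³/s².
The Hohmann ellipse has a_t = (r₁ + r₂)/2 = 24670 km.
At r₁ the circular-orbit speed is v₁ = √(μ/r₁) = 4.800 km/s.
Transfer-orbit speed at r₁ (vis-viva equation): v_p = √[μ(2/r₁ − 1/a_t)] = 6.278 km/s.
First burn Δv₁ = |v_p − v₁| = 1.478 km/s.
At r₂, v₂ = √(μ/r₂) = 1.9744 km/s.
Transfer-orbit speed at r₂: v_a = √[μ(2/r₂ − 1/a_t)] = 1.0622 km/s.
Second burn Δv₂ = |v₂ − v_a| = 0.9122 km/s.
Total Δv = Δv₁ + Δv₂ = 2.390 km/s.

Δv = 2.39 km/s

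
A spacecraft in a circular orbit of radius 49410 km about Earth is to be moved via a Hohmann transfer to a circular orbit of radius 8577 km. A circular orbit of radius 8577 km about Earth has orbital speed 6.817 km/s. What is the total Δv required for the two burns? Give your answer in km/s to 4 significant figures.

Δv = 3.378 km/s

From the circular-orbit relation v² = μ/r at r = 8577 km: μ = v²r = (6.817)² × 8577 = 3.98586×10^5 km³/s².
Transfer-ellipse semi-major axis a_t = (r₁ + r₂)/2 = (49410 + 8577)/2 = 28993.5 km.
At r₁ the circular-orbit speed is v₁ = √(μ/r₁) = 2.8402 km/s.
Transfer-orbit speed at r₁ (vis-viva equation): v_a = √[μ(2/r₁ − 1/a_t)] = 1.5448 km/s.
First burn Δv₁ = |v_a − v₁| = 1.2954 km/s.
At r₂, v₂ = √(μ/r₂) = 6.8170 km/s.
Transfer-orbit speed at r₂: v_p = √[μ(2/r₂ − 1/a_t)] = 8.8992 km/s.
Second burn Δv₂ = |v₂ − v_p| = 2.0822 km/s.
Total Δv = Δv₁ + Δv₂ = 3.378 km/s.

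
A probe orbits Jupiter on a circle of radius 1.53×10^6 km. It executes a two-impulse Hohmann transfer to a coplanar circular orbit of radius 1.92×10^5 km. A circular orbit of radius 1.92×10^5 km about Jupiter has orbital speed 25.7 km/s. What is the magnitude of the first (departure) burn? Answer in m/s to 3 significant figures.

From the circular-orbit relation v² = μ/r at r = 1.92×10^5 km: μ = v²r = (25.7)² × 1.92×10^5 = 1.26814×10^8 km³/s².
The Hohmann ellipse has a_t = (r₁ + r₂)/2 = 8.610×10^5 km.
On the circular orbit at r = 1.530×10^6 km, v_c = √(μ/r) = 9.104 km/s.
Vis-viva on the transfer ellipse at r = 1.530×10^6 km gives v_t = √[μ(2/r − 1/a_t)] = 4.299 km/s.
Δv₁ = |v_t − v_c| = |4.299 − 9.104| = 4.805 km/s.

Δv₁ = 4800 m/s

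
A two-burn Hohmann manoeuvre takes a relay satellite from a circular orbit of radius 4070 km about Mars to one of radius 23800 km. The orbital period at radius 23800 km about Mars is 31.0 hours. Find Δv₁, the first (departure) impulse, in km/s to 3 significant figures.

Δv₁ = 0.994 km/s

From Kepler's third law T² = 4π²r³/μ at r = 23800 km, T = 31.0 hours = 31.0 × 3600 s = 1.116×10^5 s: μ = 4π²r³/T² = 42732.9 km³/s².
The Hohmann ellipse has a_t = (r₁ + r₂)/2 = 13935 km.
On the circular orbit at r = 4070 km, v_c = √(μ/r) = 3.2403 km/s.
Vis-viva on the transfer ellipse at r = 4070 km gives v_t = √[μ(2/r − 1/a_t)] = 4.2347 km/s.
Δv₁ = |v_t − v_c| = |4.2347 − 3.2403| = 0.9944 km/s.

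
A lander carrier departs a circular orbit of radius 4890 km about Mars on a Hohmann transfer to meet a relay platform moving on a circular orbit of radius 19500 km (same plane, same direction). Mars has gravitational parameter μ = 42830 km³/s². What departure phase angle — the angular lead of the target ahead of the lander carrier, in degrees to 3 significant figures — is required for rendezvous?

φ = 91.0°

Transfer-ellipse semi-major axis a_t = (r₁ + r₂)/2 = (4890 + 19500)/2 = 12195 km.
Transfer time t = π√(a_t³/μ) = 20443 s.
Target angular speed ω₂ = √(μ/r₂³) = 7.6001×10^-5 rad/s.
Angle swept by the target during transfer: ω₂·t = 1.5537 rad = 89.02°.
The lander carrier traverses 180° on the transfer ellipse, so the target must lead by 180° − 89.02° = 91.0°.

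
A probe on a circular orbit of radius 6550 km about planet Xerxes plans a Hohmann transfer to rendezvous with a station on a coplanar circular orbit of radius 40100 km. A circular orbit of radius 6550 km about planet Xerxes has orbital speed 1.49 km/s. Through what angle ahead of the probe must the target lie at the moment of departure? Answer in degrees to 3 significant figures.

From the circular-orbit relation v² = μ/r at r = 6550 km: μ = v²r = (1.49)² × 6550 = 14541.7 km³/s².
Transfer-ellipse semi-major axis a_t = (r₁ + r₂)/2 = (6550 + 40100)/2 = 23325 km.
Transfer time t = π√(a_t³/μ) = 92806 s.
Target angular speed ω₂ = √(μ/r₂³) = 1.5017×10^-5 rad/s.
Angle swept by the target during transfer: ω₂·t = 1.3937 rad = 79.85°.
Arrival is 180° from departure on the ellipse, so φ = 180° − 79.85° = 100°.

φ = 100°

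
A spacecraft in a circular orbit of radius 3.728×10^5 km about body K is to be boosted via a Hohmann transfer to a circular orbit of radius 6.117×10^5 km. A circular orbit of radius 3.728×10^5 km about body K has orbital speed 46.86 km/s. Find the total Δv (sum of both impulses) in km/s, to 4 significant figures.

Δv = 10.12 km/s

From the circular-orbit relation v² = μ/r at r = 3.728×10^5 km: μ = v²r = (46.86)² × 3.728×10^5 = 8.18616×10^8 km³/s².
Transfer-ellipse semi-major axis a_t = (r₁ + r₂)/2 = (3.728×10^5 + 6.117×10^5)/2 = 4.9225×10^5 km.
Circular speed at r₁: v₁ = √(μ/r₁) = √(8.18616×10^8/3.728×10^5) = 46.860 km/s.
Transfer-orbit speed at r₁ (v² = μ(2/r − 1/a)): v_p = √[μ(2/r₁ − 1/a_t)] = 52.237 km/s.
First burn Δv₁ = |v_p − v₁| = 5.377 km/s.
At r₂, v₂ = √(μ/r₂) = 36.582 km/s.
Transfer-orbit speed at r₂: v_a = √[μ(2/r₂ − 1/a_t)] = 31.836 km/s.
Second burn Δv₂ = |v₂ − v_a| = 4.746 km/s.
Δv = Δv₁ + Δv₂ = 5.377 + 4.746 = 10.12 km/s.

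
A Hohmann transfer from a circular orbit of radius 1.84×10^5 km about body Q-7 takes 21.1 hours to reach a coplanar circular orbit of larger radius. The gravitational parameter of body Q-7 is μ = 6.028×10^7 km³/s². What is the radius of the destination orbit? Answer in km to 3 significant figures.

Transfer time t = 21.1 hours = 75960 s, and t = π√(a_t³/μ).
So a_t = (μ t²/π²)^(1/3) = (6.028×10^7 × (75960)² / π²)^(1/3) = 3.2785×10^5 km.
Since a_t = (r₁ + r₂)/2, r₂ = 2a_t − r₁ = 2×3.2785×10^5 − 1.840×10^5 = 4.717×10^5 km.

r₂ = 4.72×10^5 km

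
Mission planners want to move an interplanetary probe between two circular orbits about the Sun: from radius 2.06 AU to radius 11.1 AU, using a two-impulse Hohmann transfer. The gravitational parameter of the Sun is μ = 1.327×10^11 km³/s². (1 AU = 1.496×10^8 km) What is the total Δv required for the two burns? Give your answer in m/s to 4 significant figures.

Δv = 10140 m/s

In km: r₁ = 2.06 × 1.496×10^8 = 3.08176×10^8 km; r₂ = 11.1 × 1.496×10^8 = 1.66056×10^9 km.
The Hohmann ellipse has a_t = (r₁ + r₂)/2 = 9.84368×10^8 km.
At r₁ the circular-orbit speed is v₁ = √(μ/r₁) = 20.751 km/s.
On the transfer ellipse at r₁, vis-viva equation gives v_p = √[μ(2/r₁ − 1/a_t)] = 26.952 km/s.
First burn Δv₁ = |v_p − v₁| = 6.201 km/s.
Circular speed at r₂: v₂ = √(μ/r₂) = 8.9394 km/s.
Transfer-orbit speed at r₂: v_a = √[μ(2/r₂ − 1/a_t)] = 5.0018 km/s.
Second burn Δv₂ = |v₂ − v_a| = 3.938 km/s.
Δv = Δv₁ + Δv₂ = 6.201 + 3.938 = 10.14 km/s.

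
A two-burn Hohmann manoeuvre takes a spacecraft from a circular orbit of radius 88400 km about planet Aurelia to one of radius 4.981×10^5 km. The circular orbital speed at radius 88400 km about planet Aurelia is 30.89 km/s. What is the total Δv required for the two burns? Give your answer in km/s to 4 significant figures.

Δv = 15.24 km/s

From the circular-orbit relation v² = μ/r at r = 88400 km: μ = v²r = (30.89)² × 88400 = 8.43506×10^7 km³/s².
Semi-major axis of the transfer orbit: a_t = (88400 + 4.981×10^5)/2 = 2.9325×10^5 km.
Circular speed at r₁: v₁ = √(μ/r₁) = √(8.43506×10^7/88400) = 30.890 km/s.
Transfer-orbit speed at r₁ (vis-viva equation): v_p = √[μ(2/r₁ − 1/a_t)] = 40.258 km/s.
First burn Δv₁ = |v_p − v₁| = 9.368 km/s.
Circular speed at r₂: v₂ = √(μ/r₂) = 13.013 km/s.
Transfer-orbit speed at r₂: v_a = √[μ(2/r₂ − 1/a_t)] = 7.1448 km/s.
Second burn Δv₂ = |v₂ − v_a| = 5.868 km/s.
Total Δv = Δv₁ + Δv₂ = 15.24 km/s.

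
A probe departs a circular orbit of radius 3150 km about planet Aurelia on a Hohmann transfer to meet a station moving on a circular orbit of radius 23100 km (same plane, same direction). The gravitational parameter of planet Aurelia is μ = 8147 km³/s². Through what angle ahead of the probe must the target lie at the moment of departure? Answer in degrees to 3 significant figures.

φ = 103°

The Hohmann ellipse has a_t = (r₁ + r₂)/2 = 13125 km.
Transfer time t = π√(a_t³/μ) = 52336 s.
The target's mean motion on its circular orbit is ω₂ = √(μ/r₂³) = 2.5709×10^-5 rad/s.
Angle swept by the target during transfer: ω₂·t = 1.3455 rad = 77.09°.
The probe traverses 180° on the transfer ellipse, so the target must lead by 180° − 77.09° = 103°.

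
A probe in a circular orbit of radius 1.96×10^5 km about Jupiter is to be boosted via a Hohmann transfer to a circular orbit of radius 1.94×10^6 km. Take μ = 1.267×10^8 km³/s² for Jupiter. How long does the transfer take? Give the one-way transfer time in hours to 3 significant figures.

t = 85.6 hours

The Hohmann ellipse has a_t = (r₁ + r₂)/2 = 1.068×10^6 km.
Transfer time t = π√(a_t³/μ) = π√((1.068×10^6)³ / 1.267×10^8) = 3.080×10^5 s.
Converting: 3.080×10^5 s ÷ 3600 s/hour = 85.6 hours.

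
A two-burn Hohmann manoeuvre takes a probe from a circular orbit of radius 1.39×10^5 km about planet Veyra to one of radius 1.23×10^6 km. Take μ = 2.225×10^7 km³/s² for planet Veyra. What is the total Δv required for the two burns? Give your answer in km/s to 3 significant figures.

Δv = 6.64 km/s

Semi-major axis of the transfer orbit: a_t = (1.390×10^5 + 1.230×10^6)/2 = 6.845×10^5 km.
Circular speed at r₁: v₁ = √(μ/r₁) = √(2.225×10^7/1.390×10^5) = 12.652 km/s.
On the transfer ellipse at r₁, vis-viva equation gives v_p = √[μ(2/r₁ − 1/a_t)] = 16.960 km/s.
First burn Δv₁ = |v_p − v₁| = 4.308 km/s.
At r₂, v₂ = √(μ/r₂) = 4.2532 km/s.
Transfer-orbit speed at r₂: v_a = √[μ(2/r₂ − 1/a_t)] = 1.9166 km/s.
Second burn Δv₂ = |v₂ − v_a| = 2.337 km/s.
Total Δv = Δv₁ + Δv₂ = 6.645 km/s.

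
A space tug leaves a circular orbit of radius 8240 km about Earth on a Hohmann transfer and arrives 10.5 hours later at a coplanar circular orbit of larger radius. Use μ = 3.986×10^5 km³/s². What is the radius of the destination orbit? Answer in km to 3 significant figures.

Transfer time t = 10.5 hours = 37800 s, and t = π√(a_t³/μ).
So a_t = (μ t²/π²)^(1/3) = (3.986×10^5 × (37800)² / π²)^(1/3) = 38643 km.
Since a_t = (r₁ + r₂)/2, r₂ = 2a_t − r₁ = 2×38643 − 8240 = 69046 km.

r₂ = 69000 km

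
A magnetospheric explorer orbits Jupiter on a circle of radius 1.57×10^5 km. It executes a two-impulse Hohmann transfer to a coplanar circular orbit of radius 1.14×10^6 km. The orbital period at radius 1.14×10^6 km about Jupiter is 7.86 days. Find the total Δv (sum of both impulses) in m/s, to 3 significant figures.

From Kepler's third law T² = 4π²r³/μ at r = 1.14×10^6 km, T = 7.86 days = 7.86 × 86400 s = 6.79104×10^5 s: μ = 4π²r³/T² = 1.26824×10^8 km³/s².
The Hohmann ellipse has a_t = (r₁ + r₂)/2 = 6.485×10^5 km.
Circular speed at r₁: v₁ = √(μ/r₁) = √(1.26824×10^8/1.570×10^5) = 28.422 km/s.
On the transfer ellipse at r₁, v² = μ(2/r − 1/a) gives v_p = √[μ(2/r₁ − 1/a_t)] = 37.683 km/s.
First burn Δv₁ = |v_p − v₁| = 9.261 km/s.
At r₂, v₂ = √(μ/r₂) = 10.5475 km/s.
Transfer-orbit speed at r₂: v_a = √[μ(2/r₂ − 1/a_t)] = 5.18971 km/s.
Second burn Δv₂ = |v₂ − v_a| = 5.358 km/s.
Total Δv = Δv₁ + Δv₂ = 14.62 km/s.

Δv = 14600 m/s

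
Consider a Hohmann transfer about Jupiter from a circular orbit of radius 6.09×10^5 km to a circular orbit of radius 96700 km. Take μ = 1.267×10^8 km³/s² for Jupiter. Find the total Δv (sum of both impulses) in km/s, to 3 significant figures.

Δv = 18.2 km/s

Semi-major axis of the transfer orbit: a_t = (6.090×10^5 + 96700)/2 = 3.5285×10^5 km.
At r₁ the circular-orbit speed is v₁ = √(μ/r₁) = 14.424 km/s.
On the transfer ellipse at r₁, v² = μ(2/r − 1/a) gives v_a = √[μ(2/r₁ − 1/a_t)] = 7.5509 km/s.
First burn Δv₁ = |v_a − v₁| = 6.873 km/s.
Circular speed at r₂: v₂ = √(μ/r₂) = 36.197 km/s.
Transfer-orbit speed at r₂: v_p = √[μ(2/r₂ − 1/a_t)] = 47.554 km/s.
Second burn Δv₂ = |v₂ − v_p| = 11.36 km/s.
Total Δv = Δv₁ + Δv₂ = 18.23 km/s.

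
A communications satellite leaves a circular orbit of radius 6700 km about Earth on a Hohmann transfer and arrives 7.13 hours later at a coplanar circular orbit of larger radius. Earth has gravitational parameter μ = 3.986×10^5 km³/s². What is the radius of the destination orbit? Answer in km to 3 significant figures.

Transfer time t = 7.13 hours = 25668 s, and t = π√(a_t³/μ).
So a_t = (μ t²/π²)^(1/3) = (3.986×10^5 × (25668)² / π²)^(1/3) = 29854 km.
Since a_t = (r₁ + r₂)/2, r₂ = 2a_t − r₁ = 2×29854 − 6700 = 53008 km.

r₂ = 53000 km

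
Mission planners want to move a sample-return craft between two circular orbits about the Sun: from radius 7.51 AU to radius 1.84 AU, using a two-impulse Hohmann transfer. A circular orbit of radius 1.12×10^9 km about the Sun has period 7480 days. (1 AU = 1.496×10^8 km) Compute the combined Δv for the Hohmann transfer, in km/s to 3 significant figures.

Δv = 9.93 km/s

From Kepler's third law T² = 4π²r³/μ at r = 1.12×10^9 km, T = 7480 days = 7480 × 86400 s = 6.46272×10^8 s: μ = 4π²r³/T² = 1.32795×10^11 km³/s².
In km: r₁ = 7.51 × 1.496×10^8 = 1.123496×10^9 km; r₂ = 1.84 × 1.496×10^8 = 2.75264×10^8 km.
Semi-major axis of the transfer orbit: a_t = (1.123496×10^9 + 2.75264×10^8)/2 = 6.9938×10^8 km.
Circular speed at r₁: v₁ = √(μ/r₁) = √(1.32795×10^11/1.123496×10^9) = 10.87191 km/s.
Transfer-orbit speed at r₁ (v² = μ(2/r − 1/a)): v_a = √[μ(2/r₁ − 1/a_t)] = 6.820621 km/s.
First burn Δv₁ = |v_a − v₁| = 4.05129 km/s.
At r₂, v₂ = √(μ/r₂) = 21.96427 km/s.
Transfer-orbit speed at r₂: v_p = √[μ(2/r₂ − 1/a_t)] = 27.83851 km/s.
Second burn Δv₂ = |v₂ − v_p| = 5.87424 km/s.
Total Δv = Δv₁ + Δv₂ = 9.926 km/s.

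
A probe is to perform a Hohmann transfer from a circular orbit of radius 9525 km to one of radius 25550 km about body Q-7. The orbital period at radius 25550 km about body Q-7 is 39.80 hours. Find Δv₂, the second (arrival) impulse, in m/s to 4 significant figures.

Δv₂ = 294.7 m/s

From Kepler's third law T² = 4π²r³/μ at r = 25550 km, T = 39.80 hours = 39.80 × 3600 s = 1.4328×10^5 s: μ = 4π²r³/T² = 32074.6 km³/s².
Semi-major axis of the transfer orbit: a_t = (9525 + 25550)/2 = 17537.5 km.
Circular speed at r = 25550 km: v_c = √(μ/r) = 1.1204 km/s.
Transfer-orbit speed at the same r (vis-viva, a = a_t): v_t = √[μ(2/r − 1/a_t)] = 0.82572 km/s.
Δv₂ = |v_t − v_c| = |0.82572 − 1.1204| = 0.2947 km/s.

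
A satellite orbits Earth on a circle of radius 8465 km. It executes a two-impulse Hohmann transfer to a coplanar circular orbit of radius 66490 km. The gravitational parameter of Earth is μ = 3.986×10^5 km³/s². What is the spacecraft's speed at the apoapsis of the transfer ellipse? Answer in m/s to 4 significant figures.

v = 1164 m/s

Transfer-ellipse semi-major axis a_t = (r₁ + r₂)/2 = (8465 + 66490)/2 = 37477.5 km.
At apoapsis, r = 66490 km.
Applying v² = μ(2/r − 1/a_t): v = 1.164 km/s.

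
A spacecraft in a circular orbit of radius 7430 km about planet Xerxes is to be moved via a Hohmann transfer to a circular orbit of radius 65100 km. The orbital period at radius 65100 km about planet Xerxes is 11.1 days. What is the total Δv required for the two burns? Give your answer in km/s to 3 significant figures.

From Kepler's third law T² = 4π²r³/μ at r = 65100 km, T = 11.1 days = 11.1 × 86400 s = 9.5904×10^5 s: μ = 4π²r³/T² = 11842.1 km³/s².
The Hohmann ellipse has a_t = (r₁ + r₂)/2 = 36265 km.
Circular speed at r₁: v₁ = √(μ/r₁) = √(11842.1/7430) = 1.262 km/s.
On the transfer ellipse at r₁, vis-viva equation gives v_p = √[μ(2/r₁ − 1/a_t)] = 1.691 km/s.
First burn Δv₁ = |v_p − v₁| = 0.4290 km/s.
At r₂, v₂ = √(μ/r₂) = 0.42651 km/s.
Transfer-orbit speed at r₂: v_a = √[μ(2/r₂ − 1/a_t)] = 0.19305 km/s.
Second burn Δv₂ = |v₂ − v_a| = 0.2335 km/s.
Δv = Δv₁ + Δv₂ = 0.4290 + 0.2335 = 0.6625 km/s.

Δv = 0.662 km/s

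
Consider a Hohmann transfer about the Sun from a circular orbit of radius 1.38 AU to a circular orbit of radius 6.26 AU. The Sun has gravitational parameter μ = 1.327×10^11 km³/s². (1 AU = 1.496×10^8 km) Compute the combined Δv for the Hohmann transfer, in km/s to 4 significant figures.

In km: r₁ = 1.38 × 1.496×10^8 = 2.06448×10^8 km; r₂ = 6.26 × 1.496×10^8 = 9.36496×10^8 km.
Semi-major axis of the transfer orbit: a_t = (2.06448×10^8 + 9.36496×10^8)/2 = 5.71472×10^8 km.
At r₁ the circular-orbit speed is v₁ = √(μ/r₁) = 25.353 km/s.
On the transfer ellipse at r₁, v² = μ(2/r − 1/a) gives v_p = √[μ(2/r₁ − 1/a_t)] = 32.455 km/s.
First burn Δv₁ = |v_p − v₁| = 7.102 km/s.
At r₂, v₂ = √(μ/r₂) = 11.904 km/s.
Transfer-orbit speed at r₂: v_a = √[μ(2/r₂ − 1/a_t)] = 7.1547 km/s.
Second burn Δv₂ = |v₂ − v_a| = 4.749 km/s.
Δv = Δv₁ + Δv₂ = 7.102 + 4.749 = 11.85 km/s.

Δv = 11.85 km/s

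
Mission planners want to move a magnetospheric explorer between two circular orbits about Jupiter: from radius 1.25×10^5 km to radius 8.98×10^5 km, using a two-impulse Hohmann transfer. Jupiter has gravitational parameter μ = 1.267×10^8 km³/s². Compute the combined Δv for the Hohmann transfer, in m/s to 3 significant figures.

The Hohmann ellipse has a_t = (r₁ + r₂)/2 = 5.115×10^5 km.
At r₁ the circular-orbit speed is v₁ = √(μ/r₁) = 31.837 km/s.
Transfer-orbit speed at r₁ (vis-viva): v_p = √[μ(2/r₁ − 1/a_t)] = 42.184 km/s.
First burn Δv₁ = |v_p − v₁| = 10.347 km/s.
Circular speed at r₂: v₂ = √(μ/r₂) = 11.87819 km/s.
Transfer-orbit speed at r₂: v_a = √[μ(2/r₂ − 1/a_t)] = 5.871950 km/s.
Second burn Δv₂ = |v₂ − v_a| = 6.0062 km/s.
Δv = Δv₁ + Δv₂ = 10.347 + 6.0062 = 16.35 km/s.

Δv = 16400 m/s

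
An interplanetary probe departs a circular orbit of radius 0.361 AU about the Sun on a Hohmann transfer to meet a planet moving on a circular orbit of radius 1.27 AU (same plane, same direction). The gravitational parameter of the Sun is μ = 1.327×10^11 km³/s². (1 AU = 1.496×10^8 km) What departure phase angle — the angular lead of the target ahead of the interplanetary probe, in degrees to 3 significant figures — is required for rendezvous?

In km: r₁ = 0.361 × 1.496×10^8 = 5.40056×10^7 km; r₂ = 1.27 × 1.496×10^8 = 1.89992×10^8 km.
Transfer-ellipse semi-major axis a_t = (r₁ + r₂)/2 = (5.40056×10^7 + 1.89992×10^8)/2 = 1.219988×10^8 km.
The half-period of the transfer ellipse is t = π√(a_t³/μ) = 1.1621×10^7 s.
Target angular speed ω₂ = √(μ/r₂³) = 1.3910×10^-7 rad/s.
Angle swept by the target during transfer: ω₂·t = 1.6165 rad = 92.62°.
Arrival is 180° from departure on the ellipse, so φ = 180° − 92.62° = 87.4°.

φ = 87.4°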